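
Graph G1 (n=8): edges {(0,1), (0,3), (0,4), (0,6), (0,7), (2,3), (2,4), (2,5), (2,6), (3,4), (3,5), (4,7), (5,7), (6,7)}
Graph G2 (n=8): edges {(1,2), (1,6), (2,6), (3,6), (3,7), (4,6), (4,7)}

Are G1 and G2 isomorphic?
No, not isomorphic

The graphs are NOT isomorphic.

Degrees in G1: deg(0)=5, deg(1)=1, deg(2)=4, deg(3)=4, deg(4)=4, deg(5)=3, deg(6)=3, deg(7)=4.
Sorted degree sequence of G1: [5, 4, 4, 4, 4, 3, 3, 1].
Degrees in G2: deg(0)=0, deg(1)=2, deg(2)=2, deg(3)=2, deg(4)=2, deg(5)=0, deg(6)=4, deg(7)=2.
Sorted degree sequence of G2: [4, 2, 2, 2, 2, 2, 0, 0].
The (sorted) degree sequence is an isomorphism invariant, so since G1 and G2 have different degree sequences they cannot be isomorphic.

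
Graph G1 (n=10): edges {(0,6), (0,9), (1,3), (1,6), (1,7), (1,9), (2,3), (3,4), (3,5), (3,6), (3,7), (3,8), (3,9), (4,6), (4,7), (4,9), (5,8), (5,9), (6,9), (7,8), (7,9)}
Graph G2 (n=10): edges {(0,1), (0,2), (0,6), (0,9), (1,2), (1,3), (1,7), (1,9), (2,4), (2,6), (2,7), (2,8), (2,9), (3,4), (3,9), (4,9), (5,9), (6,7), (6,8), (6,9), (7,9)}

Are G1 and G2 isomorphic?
Yes, isomorphic

The graphs are isomorphic.
One valid mapping φ: V(G1) → V(G2): 0→8, 1→0, 2→5, 3→9, 4→7, 5→4, 6→6, 7→1, 8→3, 9→2

Verify φ preserves adjacency — for each edge of G1, its image is an edge of G2:
  (0,6) → (φ(0),φ(6)) = (6,8) ∈ E(G2) ✓
  (0,9) → (φ(0),φ(9)) = (2,8) ∈ E(G2) ✓
  (1,3) → (φ(1),φ(3)) = (0,9) ∈ E(G2) ✓
  (1,6) → (φ(1),φ(6)) = (0,6) ∈ E(G2) ✓
  (1,7) → (φ(1),φ(7)) = (0,1) ∈ E(G2) ✓
  (1,9) → (φ(1),φ(9)) = (0,2) ∈ E(G2) ✓
  (2,3) → (φ(2),φ(3)) = (5,9) ∈ E(G2) ✓
  (3,4) → (φ(3),φ(4)) = (7,9) ∈ E(G2) ✓
  (3,5) → (φ(3),φ(5)) = (4,9) ∈ E(G2) ✓
  (3,6) → (φ(3),φ(6)) = (6,9) ∈ E(G2) ✓
  (3,7) → (φ(3),φ(7)) = (1,9) ∈ E(G2) ✓
  (3,8) → (φ(3),φ(8)) = (3,9) ∈ E(G2) ✓
  (3,9) → (φ(3),φ(9)) = (2,9) ∈ E(G2) ✓
  (4,6) → (φ(4),φ(6)) = (6,7) ∈ E(G2) ✓
  (4,7) → (φ(4),φ(7)) = (1,7) ∈ E(G2) ✓
  (4,9) → (φ(4),φ(9)) = (2,7) ∈ E(G2) ✓
  (5,8) → (φ(5),φ(8)) = (3,4) ∈ E(G2) ✓
  (5,9) → (φ(5),φ(9)) = (2,4) ∈ E(G2) ✓
  (6,9) → (φ(6),φ(9)) = (2,6) ∈ E(G2) ✓
  (7,8) → (φ(7),φ(8)) = (1,3) ∈ E(G2) ✓
  (7,9) → (φ(7),φ(9)) = (1,2) ∈ E(G2) ✓
All 21 edges of G1 map to edges of G2, and |E(G1)| = |E(G2)| = 21, so φ is a bijection on edges as well as vertices. Hence G1 ≅ G2.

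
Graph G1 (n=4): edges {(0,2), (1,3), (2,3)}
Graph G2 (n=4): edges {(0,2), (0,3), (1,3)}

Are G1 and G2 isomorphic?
Yes, isomorphic

The graphs are isomorphic.
One valid mapping φ: V(G1) → V(G2): 0→2, 1→1, 2→0, 3→3

Verify φ preserves adjacency — for each edge of G1, its image is an edge of G2:
  (0,2) → (φ(0),φ(2)) = (0,2) ∈ E(G2) ✓
  (1,3) → (φ(1),φ(3)) = (1,3) ∈ E(G2) ✓
  (2,3) → (φ(2),φ(3)) = (0,3) ∈ E(G2) ✓
All 3 edges of G1 map to edges of G2, and |E(G1)| = |E(G2)| = 3, so φ is a bijection on edges as well as vertices. Hence G1 ≅ G2.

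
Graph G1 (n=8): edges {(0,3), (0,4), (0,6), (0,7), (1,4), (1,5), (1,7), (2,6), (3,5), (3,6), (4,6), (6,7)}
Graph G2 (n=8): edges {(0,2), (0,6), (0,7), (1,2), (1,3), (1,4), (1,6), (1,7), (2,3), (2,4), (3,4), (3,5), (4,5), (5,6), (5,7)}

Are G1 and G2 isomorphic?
No, not isomorphic

The graphs are NOT isomorphic.

Degrees in G1: deg(0)=4, deg(1)=3, deg(2)=1, deg(3)=3, deg(4)=3, deg(5)=2, deg(6)=5, deg(7)=3.
Sorted degree sequence of G1: [5, 4, 3, 3, 3, 3, 2, 1].
Degrees in G2: deg(0)=3, deg(1)=5, deg(2)=4, deg(3)=4, deg(4)=4, deg(5)=4, deg(6)=3, deg(7)=3.
Sorted degree sequence of G2: [5, 4, 4, 4, 4, 3, 3, 3].
The (sorted) degree sequence is an isomorphism invariant, so since G1 and G2 have different degree sequences they cannot be isomorphic.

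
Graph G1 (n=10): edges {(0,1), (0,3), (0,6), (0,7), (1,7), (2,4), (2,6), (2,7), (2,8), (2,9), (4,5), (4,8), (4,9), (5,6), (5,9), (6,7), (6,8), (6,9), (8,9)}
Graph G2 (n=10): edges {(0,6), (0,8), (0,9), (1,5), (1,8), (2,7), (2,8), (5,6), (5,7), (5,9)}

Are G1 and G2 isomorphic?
No, not isomorphic

The graphs are NOT isomorphic.

Connected components of G1: 1 component(s) with vertex sets [[0, 1, 2, 3, 4, 5, 6, 7, 8, 9]], sizes [10].
Connected components of G2: 3 component(s) with vertex sets [[3], [4], [0, 1, 2, 5, 6, 7, 8, 9]], sizes [1, 1, 8].
The number of connected components (and the multiset of component sizes) is an isomorphism invariant — an isomorphism maps each component of G1 bijectively onto a component of G2. Since G1 has 1 component(s) and G2 has 3, they cannot be isomorphic.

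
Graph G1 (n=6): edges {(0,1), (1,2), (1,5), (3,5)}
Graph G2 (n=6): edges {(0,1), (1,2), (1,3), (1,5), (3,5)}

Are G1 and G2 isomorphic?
No, not isomorphic

The graphs are NOT isomorphic.

Counting edges: G1 has 4 edge(s); G2 has 5 edge(s).
Edge count is an isomorphism invariant (a bijection on vertices induces a bijection on edges), so differing edge counts rule out isomorphism.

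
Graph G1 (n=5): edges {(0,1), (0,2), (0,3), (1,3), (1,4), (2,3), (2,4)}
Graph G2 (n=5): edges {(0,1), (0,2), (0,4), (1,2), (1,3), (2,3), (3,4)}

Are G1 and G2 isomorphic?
Yes, isomorphic

The graphs are isomorphic.
One valid mapping φ: V(G1) → V(G2): 0→2, 1→3, 2→0, 3→1, 4→4

Verify φ preserves adjacency — for each edge of G1, its image is an edge of G2:
  (0,1) → (φ(0),φ(1)) = (2,3) ∈ E(G2) ✓
  (0,2) → (φ(0),φ(2)) = (0,2) ∈ E(G2) ✓
  (0,3) → (φ(0),φ(3)) = (1,2) ∈ E(G2) ✓
  (1,3) → (φ(1),φ(3)) = (1,3) ∈ E(G2) ✓
  (1,4) → (φ(1),φ(4)) = (3,4) ∈ E(G2) ✓
  (2,3) → (φ(2),φ(3)) = (0,1) ∈ E(G2) ✓
  (2,4) → (φ(2),φ(4)) = (0,4) ∈ E(G2) ✓
All 7 edges of G1 map to edges of G2, and |E(G1)| = |E(G2)| = 7, so φ is a bijection on edges as well as vertices. Hence G1 ≅ G2.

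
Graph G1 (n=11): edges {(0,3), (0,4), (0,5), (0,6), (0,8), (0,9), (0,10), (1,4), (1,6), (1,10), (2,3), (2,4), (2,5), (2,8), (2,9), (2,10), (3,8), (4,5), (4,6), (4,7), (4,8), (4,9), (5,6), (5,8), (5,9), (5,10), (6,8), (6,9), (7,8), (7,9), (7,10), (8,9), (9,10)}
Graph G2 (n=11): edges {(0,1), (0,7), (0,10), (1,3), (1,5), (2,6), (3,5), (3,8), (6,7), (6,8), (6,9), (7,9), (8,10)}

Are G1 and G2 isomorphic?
No, not isomorphic

The graphs are NOT isomorphic.

Connected components of G1: 1 component(s) with vertex sets [[0, 1, 2, 3, 4, 5, 6, 7, 8, 9, 10]], sizes [11].
Connected components of G2: 2 component(s) with vertex sets [[4], [0, 1, 2, 3, 5, 6, 7, 8, 9, 10]], sizes [1, 10].
The number of connected components (and the multiset of component sizes) is an isomorphism invariant — an isomorphism maps each component of G1 bijectively onto a component of G2. Since G1 has 1 component(s) and G2 has 2, they cannot be isomorphic.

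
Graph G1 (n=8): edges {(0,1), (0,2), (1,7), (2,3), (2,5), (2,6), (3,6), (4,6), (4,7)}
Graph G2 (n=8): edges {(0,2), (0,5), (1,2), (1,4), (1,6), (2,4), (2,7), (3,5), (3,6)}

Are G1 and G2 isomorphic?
Yes, isomorphic

The graphs are isomorphic.
One valid mapping φ: V(G1) → V(G2): 0→0, 1→5, 2→2, 3→4, 4→6, 5→7, 6→1, 7→3

Verify φ preserves adjacency — for each edge of G1, its image is an edge of G2:
  (0,1) → (φ(0),φ(1)) = (0,5) ∈ E(G2) ✓
  (0,2) → (φ(0),φ(2)) = (0,2) ∈ E(G2) ✓
  (1,7) → (φ(1),φ(7)) = (3,5) ∈ E(G2) ✓
  (2,3) → (φ(2),φ(3)) = (2,4) ∈ E(G2) ✓
  (2,5) → (φ(2),φ(5)) = (2,7) ∈ E(G2) ✓
  (2,6) → (φ(2),φ(6)) = (1,2) ∈ E(G2) ✓
  (3,6) → (φ(3),φ(6)) = (1,4) ∈ E(G2) ✓
  (4,6) → (φ(4),φ(6)) = (1,6) ∈ E(G2) ✓
  (4,7) → (φ(4),φ(7)) = (3,6) ∈ E(G2) ✓
All 9 edges of G1 map to edges of G2, and |E(G1)| = |E(G2)| = 9, so φ is a bijection on edges as well as vertices. Hence G1 ≅ G2.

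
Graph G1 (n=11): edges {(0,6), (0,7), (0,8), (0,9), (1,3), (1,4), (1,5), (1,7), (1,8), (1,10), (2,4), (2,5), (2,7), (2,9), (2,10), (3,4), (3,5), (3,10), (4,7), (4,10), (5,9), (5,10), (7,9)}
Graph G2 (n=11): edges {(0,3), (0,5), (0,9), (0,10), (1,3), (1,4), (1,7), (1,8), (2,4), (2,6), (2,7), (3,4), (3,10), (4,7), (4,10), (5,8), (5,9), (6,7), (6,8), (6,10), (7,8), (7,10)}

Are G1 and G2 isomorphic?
No, not isomorphic

The graphs are NOT isomorphic.

Counting triangles (3-cliques): G1 has 14, G2 has 11.
Triangle count is an isomorphism invariant, so differing triangle counts rule out isomorphism.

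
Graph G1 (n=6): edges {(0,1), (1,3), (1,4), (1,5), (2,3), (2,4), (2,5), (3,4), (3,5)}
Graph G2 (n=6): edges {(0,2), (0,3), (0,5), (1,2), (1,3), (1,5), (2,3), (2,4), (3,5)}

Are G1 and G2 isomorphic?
Yes, isomorphic

The graphs are isomorphic.
One valid mapping φ: V(G1) → V(G2): 0→4, 1→2, 2→5, 3→3, 4→0, 5→1

Verify φ preserves adjacency — for each edge of G1, its image is an edge of G2:
  (0,1) → (φ(0),φ(1)) = (2,4) ∈ E(G2) ✓
  (1,3) → (φ(1),φ(3)) = (2,3) ∈ E(G2) ✓
  (1,4) → (φ(1),φ(4)) = (0,2) ∈ E(G2) ✓
  (1,5) → (φ(1),φ(5)) = (1,2) ∈ E(G2) ✓
  (2,3) → (φ(2),φ(3)) = (3,5) ∈ E(G2) ✓
  (2,4) → (φ(2),φ(4)) = (0,5) ∈ E(G2) ✓
  (2,5) → (φ(2),φ(5)) = (1,5) ∈ E(G2) ✓
  (3,4) → (φ(3),φ(4)) = (0,3) ∈ E(G2) ✓
  (3,5) → (φ(3),φ(5)) = (1,3) ∈ E(G2) ✓
All 9 edges of G1 map to edges of G2, and |E(G1)| = |E(G2)| = 9, so φ is a bijection on edges as well as vertices. Hence G1 ≅ G2.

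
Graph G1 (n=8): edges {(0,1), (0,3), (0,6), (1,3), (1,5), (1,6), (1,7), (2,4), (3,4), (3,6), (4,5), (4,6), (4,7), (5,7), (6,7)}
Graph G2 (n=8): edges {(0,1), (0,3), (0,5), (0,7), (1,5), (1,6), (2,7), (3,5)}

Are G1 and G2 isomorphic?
No, not isomorphic

The graphs are NOT isomorphic.

Connected components of G1: 1 component(s) with vertex sets [[0, 1, 2, 3, 4, 5, 6, 7]], sizes [8].
Connected components of G2: 2 component(s) with vertex sets [[4], [0, 1, 2, 3, 5, 6, 7]], sizes [1, 7].
The number of connected components (and the multiset of component sizes) is an isomorphism invariant — an isomorphism maps each component of G1 bijectively onto a component of G2. Since G1 has 1 component(s) and G2 has 2, they cannot be isomorphic.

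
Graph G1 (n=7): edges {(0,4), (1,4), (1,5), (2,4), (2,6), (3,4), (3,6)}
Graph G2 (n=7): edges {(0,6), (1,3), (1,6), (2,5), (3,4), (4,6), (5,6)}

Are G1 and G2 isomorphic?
Yes, isomorphic

The graphs are isomorphic.
One valid mapping φ: V(G1) → V(G2): 0→0, 1→5, 2→4, 3→1, 4→6, 5→2, 6→3

Verify φ preserves adjacency — for each edge of G1, its image is an edge of G2:
  (0,4) → (φ(0),φ(4)) = (0,6) ∈ E(G2) ✓
  (1,4) → (φ(1),φ(4)) = (5,6) ∈ E(G2) ✓
  (1,5) → (φ(1),φ(5)) = (2,5) ∈ E(G2) ✓
  (2,4) → (φ(2),φ(4)) = (4,6) ∈ E(G2) ✓
  (2,6) → (φ(2),φ(6)) = (3,4) ∈ E(G2) ✓
  (3,4) → (φ(3),φ(4)) = (1,6) ∈ E(G2) ✓
  (3,6) → (φ(3),φ(6)) = (1,3) ∈ E(G2) ✓
All 7 edges of G1 map to edges of G2, and |E(G1)| = |E(G2)| = 7, so φ is a bijection on edges as well as vertices. Hence G1 ≅ G2.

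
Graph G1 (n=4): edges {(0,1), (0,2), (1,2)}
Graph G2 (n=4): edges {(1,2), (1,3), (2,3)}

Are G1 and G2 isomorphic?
Yes, isomorphic

The graphs are isomorphic.
One valid mapping φ: V(G1) → V(G2): 0→3, 1→1, 2→2, 3→0

Verify φ preserves adjacency — for each edge of G1, its image is an edge of G2:
  (0,1) → (φ(0),φ(1)) = (1,3) ∈ E(G2) ✓
  (0,2) → (φ(0),φ(2)) = (2,3) ∈ E(G2) ✓
  (1,2) → (φ(1),φ(2)) = (1,2) ∈ E(G2) ✓
All 3 edges of G1 map to edges of G2, and |E(G1)| = |E(G2)| = 3, so φ is a bijection on edges as well as vertices. Hence G1 ≅ G2.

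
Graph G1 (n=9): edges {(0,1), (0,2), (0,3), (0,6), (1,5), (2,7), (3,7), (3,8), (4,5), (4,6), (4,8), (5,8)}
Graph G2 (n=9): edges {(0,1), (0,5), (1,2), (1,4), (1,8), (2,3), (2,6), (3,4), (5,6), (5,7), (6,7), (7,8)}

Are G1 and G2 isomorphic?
Yes, isomorphic

The graphs are isomorphic.
One valid mapping φ: V(G1) → V(G2): 0→1, 1→0, 2→4, 3→2, 4→7, 5→5, 6→8, 7→3, 8→6

Verify φ preserves adjacency — for each edge of G1, its image is an edge of G2:
  (0,1) → (φ(0),φ(1)) = (0,1) ∈ E(G2) ✓
  (0,2) → (φ(0),φ(2)) = (1,4) ∈ E(G2) ✓
  (0,3) → (φ(0),φ(3)) = (1,2) ∈ E(G2) ✓
  (0,6) → (φ(0),φ(6)) = (1,8) ∈ E(G2) ✓
  (1,5) → (φ(1),φ(5)) = (0,5) ∈ E(G2) ✓
  (2,7) → (φ(2),φ(7)) = (3,4) ∈ E(G2) ✓
  (3,7) → (φ(3),φ(7)) = (2,3) ∈ E(G2) ✓
  (3,8) → (φ(3),φ(8)) = (2,6) ∈ E(G2) ✓
  (4,5) → (φ(4),φ(5)) = (5,7) ∈ E(G2) ✓
  (4,6) → (φ(4),φ(6)) = (7,8) ∈ E(G2) ✓
  (4,8) → (φ(4),φ(8)) = (6,7) ∈ E(G2) ✓
  (5,8) → (φ(5),φ(8)) = (5,6) ∈ E(G2) ✓
All 12 edges of G1 map to edges of G2, and |E(G1)| = |E(G2)| = 12, so φ is a bijection on edges as well as vertices. Hence G1 ≅ G2.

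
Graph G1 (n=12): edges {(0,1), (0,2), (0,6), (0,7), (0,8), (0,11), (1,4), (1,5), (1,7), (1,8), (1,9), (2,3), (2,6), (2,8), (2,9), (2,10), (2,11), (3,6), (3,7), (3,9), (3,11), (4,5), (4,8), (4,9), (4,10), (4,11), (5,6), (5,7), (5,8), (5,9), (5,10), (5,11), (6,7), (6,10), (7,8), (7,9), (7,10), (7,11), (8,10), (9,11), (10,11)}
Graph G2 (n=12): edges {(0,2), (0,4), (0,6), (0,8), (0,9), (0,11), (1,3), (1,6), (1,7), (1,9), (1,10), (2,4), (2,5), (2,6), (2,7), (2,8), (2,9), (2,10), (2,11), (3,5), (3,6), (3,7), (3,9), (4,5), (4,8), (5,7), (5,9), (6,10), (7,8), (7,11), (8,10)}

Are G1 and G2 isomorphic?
No, not isomorphic

The graphs are NOT isomorphic.

Degrees in G1: deg(0)=6, deg(1)=6, deg(2)=7, deg(3)=5, deg(4)=6, deg(5)=8, deg(6)=6, deg(7)=9, deg(8)=7, deg(9)=7, deg(10)=7, deg(11)=8.
Sorted degree sequence of G1: [9, 8, 8, 7, 7, 7, 7, 6, 6, 6, 6, 5].
Degrees in G2: deg(0)=6, deg(1)=5, deg(2)=9, deg(3)=5, deg(4)=4, deg(5)=5, deg(6)=5, deg(7)=6, deg(8)=5, deg(9)=5, deg(10)=4, deg(11)=3.
Sorted degree sequence of G2: [9, 6, 6, 5, 5, 5, 5, 5, 5, 4, 4, 3].
The (sorted) degree sequence is an isomorphism invariant, so since G1 and G2 have different degree sequences they cannot be isomorphic.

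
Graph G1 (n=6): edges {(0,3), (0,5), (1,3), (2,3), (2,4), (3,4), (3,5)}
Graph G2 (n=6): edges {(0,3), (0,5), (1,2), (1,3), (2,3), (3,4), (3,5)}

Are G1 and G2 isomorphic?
Yes, isomorphic

The graphs are isomorphic.
One valid mapping φ: V(G1) → V(G2): 0→5, 1→4, 2→2, 3→3, 4→1, 5→0

Verify φ preserves adjacency — for each edge of G1, its image is an edge of G2:
  (0,3) → (φ(0),φ(3)) = (3,5) ∈ E(G2) ✓
  (0,5) → (φ(0),φ(5)) = (0,5) ∈ E(G2) ✓
  (1,3) → (φ(1),φ(3)) = (3,4) ∈ E(G2) ✓
  (2,3) → (φ(2),φ(3)) = (2,3) ∈ E(G2) ✓
  (2,4) → (φ(2),φ(4)) = (1,2) ∈ E(G2) ✓
  (3,4) → (φ(3),φ(4)) = (1,3) ∈ E(G2) ✓
  (3,5) → (φ(3),φ(5)) = (0,3) ∈ E(G2) ✓
All 7 edges of G1 map to edges of G2, and |E(G1)| = |E(G2)| = 7, so φ is a bijection on edges as well as vertices. Hence G1 ≅ G2.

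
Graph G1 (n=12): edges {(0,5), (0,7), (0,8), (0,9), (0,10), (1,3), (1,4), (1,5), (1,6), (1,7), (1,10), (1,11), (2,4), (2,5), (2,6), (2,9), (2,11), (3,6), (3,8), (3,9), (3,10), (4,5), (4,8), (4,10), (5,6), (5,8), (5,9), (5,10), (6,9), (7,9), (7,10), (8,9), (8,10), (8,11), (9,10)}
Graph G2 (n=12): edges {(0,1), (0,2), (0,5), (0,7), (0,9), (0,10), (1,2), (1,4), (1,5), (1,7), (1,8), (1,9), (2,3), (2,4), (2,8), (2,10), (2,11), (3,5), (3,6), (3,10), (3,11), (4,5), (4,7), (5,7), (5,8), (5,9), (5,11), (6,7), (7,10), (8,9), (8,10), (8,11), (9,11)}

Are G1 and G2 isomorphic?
No, not isomorphic

The graphs are NOT isomorphic.

Counting triangles (3-cliques): G1 has 32, G2 has 26.
Triangle count is an isomorphism invariant, so differing triangle counts rule out isomorphism.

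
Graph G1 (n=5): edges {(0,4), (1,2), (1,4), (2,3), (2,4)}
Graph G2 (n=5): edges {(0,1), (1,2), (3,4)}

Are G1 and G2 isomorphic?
No, not isomorphic

The graphs are NOT isomorphic.

Counting triangles (3-cliques): G1 has 1, G2 has 0.
Triangle count is an isomorphism invariant, so differing triangle counts rule out isomorphism.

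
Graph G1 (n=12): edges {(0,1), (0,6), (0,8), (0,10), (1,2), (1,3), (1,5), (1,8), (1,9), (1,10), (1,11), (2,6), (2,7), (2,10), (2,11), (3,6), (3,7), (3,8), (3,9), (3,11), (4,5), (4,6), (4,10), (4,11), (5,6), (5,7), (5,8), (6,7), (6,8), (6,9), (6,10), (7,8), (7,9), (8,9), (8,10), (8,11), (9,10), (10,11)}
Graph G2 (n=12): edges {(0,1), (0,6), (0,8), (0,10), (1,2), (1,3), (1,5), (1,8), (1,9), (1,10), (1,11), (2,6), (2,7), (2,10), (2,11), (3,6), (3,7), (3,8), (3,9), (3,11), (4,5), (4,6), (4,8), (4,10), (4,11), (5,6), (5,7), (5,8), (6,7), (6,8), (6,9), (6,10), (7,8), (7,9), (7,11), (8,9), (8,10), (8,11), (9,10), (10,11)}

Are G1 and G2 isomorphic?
No, not isomorphic

The graphs are NOT isomorphic.

Counting edges: G1 has 38 edge(s); G2 has 40 edge(s).
Edge count is an isomorphism invariant (a bijection on vertices induces a bijection on edges), so differing edge counts rule out isomorphism.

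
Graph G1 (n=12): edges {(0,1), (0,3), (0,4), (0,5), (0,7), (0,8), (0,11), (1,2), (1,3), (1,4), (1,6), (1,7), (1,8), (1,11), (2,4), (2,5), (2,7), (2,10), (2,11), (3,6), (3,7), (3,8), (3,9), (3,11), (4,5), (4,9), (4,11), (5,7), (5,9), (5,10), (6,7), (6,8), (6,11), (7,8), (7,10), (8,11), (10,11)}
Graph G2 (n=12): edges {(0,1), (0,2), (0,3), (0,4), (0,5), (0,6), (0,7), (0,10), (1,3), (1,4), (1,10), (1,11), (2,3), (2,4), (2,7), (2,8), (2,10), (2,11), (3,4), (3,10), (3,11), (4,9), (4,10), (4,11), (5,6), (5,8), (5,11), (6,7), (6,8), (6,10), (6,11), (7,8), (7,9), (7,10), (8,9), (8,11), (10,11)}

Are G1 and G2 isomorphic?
Yes, isomorphic

The graphs are isomorphic.
One valid mapping φ: V(G1) → V(G2): 0→2, 1→10, 2→6, 3→4, 4→7, 5→8, 6→1, 7→11, 8→3, 9→9, 10→5, 11→0

Verify φ preserves adjacency — for each edge of G1, its image is an edge of G2:
  (0,1) → (φ(0),φ(1)) = (2,10) ∈ E(G2) ✓
  (0,3) → (φ(0),φ(3)) = (2,4) ∈ E(G2) ✓
  (0,4) → (φ(0),φ(4)) = (2,7) ∈ E(G2) ✓
  (0,5) → (φ(0),φ(5)) = (2,8) ∈ E(G2) ✓
  (0,7) → (φ(0),φ(7)) = (2,11) ∈ E(G2) ✓
  (0,8) → (φ(0),φ(8)) = (2,3) ∈ E(G2) ✓
  (0,11) → (φ(0),φ(11)) = (0,2) ∈ E(G2) ✓
  (1,2) → (φ(1),φ(2)) = (6,10) ∈ E(G2) ✓
  (1,3) → (φ(1),φ(3)) = (4,10) ∈ E(G2) ✓
  (1,4) → (φ(1),φ(4)) = (7,10) ∈ E(G2) ✓
  (1,6) → (φ(1),φ(6)) = (1,10) ∈ E(G2) ✓
  (1,7) → (φ(1),φ(7)) = (10,11) ∈ E(G2) ✓
  (1,8) → (φ(1),φ(8)) = (3,10) ∈ E(G2) ✓
  (1,11) → (φ(1),φ(11)) = (0,10) ∈ E(G2) ✓
  (2,4) → (φ(2),φ(4)) = (6,7) ∈ E(G2) ✓
  (2,5) → (φ(2),φ(5)) = (6,8) ∈ E(G2) ✓
  (2,7) → (φ(2),φ(7)) = (6,11) ∈ E(G2) ✓
  (2,10) → (φ(2),φ(10)) = (5,6) ∈ E(G2) ✓
  (2,11) → (φ(2),φ(11)) = (0,6) ∈ E(G2) ✓
  (3,6) → (φ(3),φ(6)) = (1,4) ∈ E(G2) ✓
  (3,7) → (φ(3),φ(7)) = (4,11) ∈ E(G2) ✓
  (3,8) → (φ(3),φ(8)) = (3,4) ∈ E(G2) ✓
  (3,9) → (φ(3),φ(9)) = (4,9) ∈ E(G2) ✓
  (3,11) → (φ(3),φ(11)) = (0,4) ∈ E(G2) ✓
  (4,5) → (φ(4),φ(5)) = (7,8) ∈ E(G2) ✓
  (4,9) → (φ(4),φ(9)) = (7,9) ∈ E(G2) ✓
  (4,11) → (φ(4),φ(11)) = (0,7) ∈ E(G2) ✓
  (5,7) → (φ(5),φ(7)) = (8,11) ∈ E(G2) ✓
  (5,9) → (φ(5),φ(9)) = (8,9) ∈ E(G2) ✓
  (5,10) → (φ(5),φ(10)) = (5,8) ∈ E(G2) ✓
  (6,7) → (φ(6),φ(7)) = (1,11) ∈ E(G2) ✓
  (6,8) → (φ(6),φ(8)) = (1,3) ∈ E(G2) ✓
  (6,11) → (φ(6),φ(11)) = (0,1) ∈ E(G2) ✓
  (7,8) → (φ(7),φ(8)) = (3,11) ∈ E(G2) ✓
  (7,10) → (φ(7),φ(10)) = (5,11) ∈ E(G2) ✓
  (8,11) → (φ(8),φ(11)) = (0,3) ∈ E(G2) ✓
  (10,11) → (φ(10),φ(11)) = (0,5) ∈ E(G2) ✓
All 37 edges of G1 map to edges of G2, and |E(G1)| = |E(G2)| = 37, so φ is a bijection on edges as well as vertices. Hence G1 ≅ G2.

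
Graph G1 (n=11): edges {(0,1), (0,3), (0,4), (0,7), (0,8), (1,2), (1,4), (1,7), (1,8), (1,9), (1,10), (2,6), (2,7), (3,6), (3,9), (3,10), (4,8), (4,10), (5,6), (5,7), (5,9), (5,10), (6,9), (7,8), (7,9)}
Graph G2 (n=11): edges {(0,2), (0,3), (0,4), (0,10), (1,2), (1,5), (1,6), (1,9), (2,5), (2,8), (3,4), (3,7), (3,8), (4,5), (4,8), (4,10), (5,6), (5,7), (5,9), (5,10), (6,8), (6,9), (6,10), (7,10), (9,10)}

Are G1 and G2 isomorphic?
Yes, isomorphic

The graphs are isomorphic.
One valid mapping φ: V(G1) → V(G2): 0→6, 1→5, 2→7, 3→8, 4→1, 5→0, 6→3, 7→10, 8→9, 9→4, 10→2

Verify φ preserves adjacency — for each edge of G1, its image is an edge of G2:
  (0,1) → (φ(0),φ(1)) = (5,6) ∈ E(G2) ✓
  (0,3) → (φ(0),φ(3)) = (6,8) ∈ E(G2) ✓
  (0,4) → (φ(0),φ(4)) = (1,6) ∈ E(G2) ✓
  (0,7) → (φ(0),φ(7)) = (6,10) ∈ E(G2) ✓
  (0,8) → (φ(0),φ(8)) = (6,9) ∈ E(G2) ✓
  (1,2) → (φ(1),φ(2)) = (5,7) ∈ E(G2) ✓
  (1,4) → (φ(1),φ(4)) = (1,5) ∈ E(G2) ✓
  (1,7) → (φ(1),φ(7)) = (5,10) ∈ E(G2) ✓
  (1,8) → (φ(1),φ(8)) = (5,9) ∈ E(G2) ✓
  (1,9) → (φ(1),φ(9)) = (4,5) ∈ E(G2) ✓
  (1,10) → (φ(1),φ(10)) = (2,5) ∈ E(G2) ✓
  (2,6) → (φ(2),φ(6)) = (3,7) ∈ E(G2) ✓
  (2,7) → (φ(2),φ(7)) = (7,10) ∈ E(G2) ✓
  (3,6) → (φ(3),φ(6)) = (3,8) ∈ E(G2) ✓
  (3,9) → (φ(3),φ(9)) = (4,8) ∈ E(G2) ✓
  (3,10) → (φ(3),φ(10)) = (2,8) ∈ E(G2) ✓
  (4,8) → (φ(4),φ(8)) = (1,9) ∈ E(G2) ✓
  (4,10) → (φ(4),φ(10)) = (1,2) ∈ E(G2) ✓
  (5,6) → (φ(5),φ(6)) = (0,3) ∈ E(G2) ✓
  (5,7) → (φ(5),φ(7)) = (0,10) ∈ E(G2) ✓
  (5,9) → (φ(5),φ(9)) = (0,4) ∈ E(G2) ✓
  (5,10) → (φ(5),φ(10)) = (0,2) ∈ E(G2) ✓
  (6,9) → (φ(6),φ(9)) = (3,4) ∈ E(G2) ✓
  (7,8) → (φ(7),φ(8)) = (9,10) ∈ E(G2) ✓
  (7,9) → (φ(7),φ(9)) = (4,10) ∈ E(G2) ✓
All 25 edges of G1 map to edges of G2, and |E(G1)| = |E(G2)| = 25, so φ is a bijection on edges as well as vertices. Hence G1 ≅ G2.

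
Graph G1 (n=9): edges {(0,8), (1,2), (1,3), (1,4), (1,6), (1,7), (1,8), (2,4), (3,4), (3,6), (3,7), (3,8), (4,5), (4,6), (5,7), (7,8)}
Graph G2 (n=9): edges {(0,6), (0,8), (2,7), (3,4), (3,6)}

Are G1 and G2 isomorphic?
No, not isomorphic

The graphs are NOT isomorphic.

Counting triangles (3-cliques): G1 has 9, G2 has 0.
Triangle count is an isomorphism invariant, so differing triangle counts rule out isomorphism.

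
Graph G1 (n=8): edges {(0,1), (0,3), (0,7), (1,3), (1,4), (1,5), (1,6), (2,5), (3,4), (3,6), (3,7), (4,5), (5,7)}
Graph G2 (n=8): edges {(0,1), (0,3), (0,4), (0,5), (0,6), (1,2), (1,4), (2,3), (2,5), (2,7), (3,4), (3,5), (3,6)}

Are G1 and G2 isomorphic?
Yes, isomorphic

The graphs are isomorphic.
One valid mapping φ: V(G1) → V(G2): 0→4, 1→3, 2→7, 3→0, 4→5, 5→2, 6→6, 7→1

Verify φ preserves adjacency — for each edge of G1, its image is an edge of G2:
  (0,1) → (φ(0),φ(1)) = (3,4) ∈ E(G2) ✓
  (0,3) → (φ(0),φ(3)) = (0,4) ∈ E(G2) ✓
  (0,7) → (φ(0),φ(7)) = (1,4) ∈ E(G2) ✓
  (1,3) → (φ(1),φ(3)) = (0,3) ∈ E(G2) ✓
  (1,4) → (φ(1),φ(4)) = (3,5) ∈ E(G2) ✓
  (1,5) → (φ(1),φ(5)) = (2,3) ∈ E(G2) ✓
  (1,6) → (φ(1),φ(6)) = (3,6) ∈ E(G2) ✓
  (2,5) → (φ(2),φ(5)) = (2,7) ∈ E(G2) ✓
  (3,4) → (φ(3),φ(4)) = (0,5) ∈ E(G2) ✓
  (3,6) → (φ(3),φ(6)) = (0,6) ∈ E(G2) ✓
  (3,7) → (φ(3),φ(7)) = (0,1) ∈ E(G2) ✓
  (4,5) → (φ(4),φ(5)) = (2,5) ∈ E(G2) ✓
  (5,7) → (φ(5),φ(7)) = (1,2) ∈ E(G2) ✓
All 13 edges of G1 map to edges of G2, and |E(G1)| = |E(G2)| = 13, so φ is a bijection on edges as well as vertices. Hence G1 ≅ G2.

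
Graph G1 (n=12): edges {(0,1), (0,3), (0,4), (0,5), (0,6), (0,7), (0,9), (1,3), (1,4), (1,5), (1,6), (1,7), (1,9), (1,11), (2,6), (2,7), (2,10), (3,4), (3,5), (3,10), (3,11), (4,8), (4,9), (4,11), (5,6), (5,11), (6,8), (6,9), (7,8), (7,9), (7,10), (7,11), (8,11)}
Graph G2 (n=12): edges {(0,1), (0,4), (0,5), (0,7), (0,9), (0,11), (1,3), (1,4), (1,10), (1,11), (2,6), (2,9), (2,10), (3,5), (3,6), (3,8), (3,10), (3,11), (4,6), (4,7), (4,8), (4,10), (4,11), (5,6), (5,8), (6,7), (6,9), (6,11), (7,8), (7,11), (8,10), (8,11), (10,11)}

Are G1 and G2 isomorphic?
Yes, isomorphic

The graphs are isomorphic.
One valid mapping φ: V(G1) → V(G2): 0→4, 1→11, 2→9, 3→10, 4→8, 5→1, 6→0, 7→6, 8→5, 9→7, 10→2, 11→3

Verify φ preserves adjacency — for each edge of G1, its image is an edge of G2:
  (0,1) → (φ(0),φ(1)) = (4,11) ∈ E(G2) ✓
  (0,3) → (φ(0),φ(3)) = (4,10) ∈ E(G2) ✓
  (0,4) → (φ(0),φ(4)) = (4,8) ∈ E(G2) ✓
  (0,5) → (φ(0),φ(5)) = (1,4) ∈ E(G2) ✓
  (0,6) → (φ(0),φ(6)) = (0,4) ∈ E(G2) ✓
  (0,7) → (φ(0),φ(7)) = (4,6) ∈ E(G2) ✓
  (0,9) → (φ(0),φ(9)) = (4,7) ∈ E(G2) ✓
  (1,3) → (φ(1),φ(3)) = (10,11) ∈ E(G2) ✓
  (1,4) → (φ(1),φ(4)) = (8,11) ∈ E(G2) ✓
  (1,5) → (φ(1),φ(5)) = (1,11) ∈ E(G2) ✓
  (1,6) → (φ(1),φ(6)) = (0,11) ∈ E(G2) ✓
  (1,7) → (φ(1),φ(7)) = (6,11) ∈ E(G2) ✓
  (1,9) → (φ(1),φ(9)) = (7,11) ∈ E(G2) ✓
  (1,11) → (φ(1),φ(11)) = (3,11) ∈ E(G2) ✓
  (2,6) → (φ(2),φ(6)) = (0,9) ∈ E(G2) ✓
  (2,7) → (φ(2),φ(7)) = (6,9) ∈ E(G2) ✓
  (2,10) → (φ(2),φ(10)) = (2,9) ∈ E(G2) ✓
  (3,4) → (φ(3),φ(4)) = (8,10) ∈ E(G2) ✓
  (3,5) → (φ(3),φ(5)) = (1,10) ∈ E(G2) ✓
  (3,10) → (φ(3),φ(10)) = (2,10) ∈ E(G2) ✓
  (3,11) → (φ(3),φ(11)) = (3,10) ∈ E(G2) ✓
  (4,8) → (φ(4),φ(8)) = (5,8) ∈ E(G2) ✓
  (4,9) → (φ(4),φ(9)) = (7,8) ∈ E(G2) ✓
  (4,11) → (φ(4),φ(11)) = (3,8) ∈ E(G2) ✓
  (5,6) → (φ(5),φ(6)) = (0,1) ∈ E(G2) ✓
  (5,11) → (φ(5),φ(11)) = (1,3) ∈ E(G2) ✓
  (6,8) → (φ(6),φ(8)) = (0,5) ∈ E(G2) ✓
  (6,9) → (φ(6),φ(9)) = (0,7) ∈ E(G2) ✓
  (7,8) → (φ(7),φ(8)) = (5,6) ∈ E(G2) ✓
  (7,9) → (φ(7),φ(9)) = (6,7) ∈ E(G2) ✓
  (7,10) → (φ(7),φ(10)) = (2,6) ∈ E(G2) ✓
  (7,11) → (φ(7),φ(11)) = (3,6) ∈ E(G2) ✓
  (8,11) → (φ(8),φ(11)) = (3,5) ∈ E(G2) ✓
All 33 edges of G1 map to edges of G2, and |E(G1)| = |E(G2)| = 33, so φ is a bijection on edges as well as vertices. Hence G1 ≅ G2.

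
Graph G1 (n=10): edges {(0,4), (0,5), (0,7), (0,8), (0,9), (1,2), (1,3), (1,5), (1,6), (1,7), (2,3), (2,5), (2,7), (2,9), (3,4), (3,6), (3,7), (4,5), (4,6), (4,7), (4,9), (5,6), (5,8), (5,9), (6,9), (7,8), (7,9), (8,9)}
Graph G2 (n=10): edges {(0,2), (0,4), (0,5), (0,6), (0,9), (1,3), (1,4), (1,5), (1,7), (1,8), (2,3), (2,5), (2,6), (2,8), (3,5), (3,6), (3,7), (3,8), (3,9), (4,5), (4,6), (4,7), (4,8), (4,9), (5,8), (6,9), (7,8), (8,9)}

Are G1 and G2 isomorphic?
Yes, isomorphic

The graphs are isomorphic.
One valid mapping φ: V(G1) → V(G2): 0→1, 1→6, 2→9, 3→0, 4→5, 5→3, 6→2, 7→4, 8→7, 9→8

Verify φ preserves adjacency — for each edge of G1, its image is an edge of G2:
  (0,4) → (φ(0),φ(4)) = (1,5) ∈ E(G2) ✓
  (0,5) → (φ(0),φ(5)) = (1,3) ∈ E(G2) ✓
  (0,7) → (φ(0),φ(7)) = (1,4) ∈ E(G2) ✓
  (0,8) → (φ(0),φ(8)) = (1,7) ∈ E(G2) ✓
  (0,9) → (φ(0),φ(9)) = (1,8) ∈ E(G2) ✓
  (1,2) → (φ(1),φ(2)) = (6,9) ∈ E(G2) ✓
  (1,3) → (φ(1),φ(3)) = (0,6) ∈ E(G2) ✓
  (1,5) → (φ(1),φ(5)) = (3,6) ∈ E(G2) ✓
  (1,6) → (φ(1),φ(6)) = (2,6) ∈ E(G2) ✓
  (1,7) → (φ(1),φ(7)) = (4,6) ∈ E(G2) ✓
  (2,3) → (φ(2),φ(3)) = (0,9) ∈ E(G2) ✓
  (2,5) → (φ(2),φ(5)) = (3,9) ∈ E(G2) ✓
  (2,7) → (φ(2),φ(7)) = (4,9) ∈ E(G2) ✓
  (2,9) → (φ(2),φ(9)) = (8,9) ∈ E(G2) ✓
  (3,4) → (φ(3),φ(4)) = (0,5) ∈ E(G2) ✓
  (3,6) → (φ(3),φ(6)) = (0,2) ∈ E(G2) ✓
  (3,7) → (φ(3),φ(7)) = (0,4) ∈ E(G2) ✓
  (4,5) → (φ(4),φ(5)) = (3,5) ∈ E(G2) ✓
  (4,6) → (φ(4),φ(6)) = (2,5) ∈ E(G2) ✓
  (4,7) → (φ(4),φ(7)) = (4,5) ∈ E(G2) ✓
  (4,9) → (φ(4),φ(9)) = (5,8) ∈ E(G2) ✓
  (5,6) → (φ(5),φ(6)) = (2,3) ∈ E(G2) ✓
  (5,8) → (φ(5),φ(8)) = (3,7) ∈ E(G2) ✓
  (5,9) → (φ(5),φ(9)) = (3,8) ∈ E(G2) ✓
  (6,9) → (φ(6),φ(9)) = (2,8) ∈ E(G2) ✓
  (7,8) → (φ(7),φ(8)) = (4,7) ∈ E(G2) ✓
  (7,9) → (φ(7),φ(9)) = (4,8) ∈ E(G2) ✓
  (8,9) → (φ(8),φ(9)) = (7,8) ∈ E(G2) ✓
All 28 edges of G1 map to edges of G2, and |E(G1)| = |E(G2)| = 28, so φ is a bijection on edges as well as vertices. Hence G1 ≅ G2.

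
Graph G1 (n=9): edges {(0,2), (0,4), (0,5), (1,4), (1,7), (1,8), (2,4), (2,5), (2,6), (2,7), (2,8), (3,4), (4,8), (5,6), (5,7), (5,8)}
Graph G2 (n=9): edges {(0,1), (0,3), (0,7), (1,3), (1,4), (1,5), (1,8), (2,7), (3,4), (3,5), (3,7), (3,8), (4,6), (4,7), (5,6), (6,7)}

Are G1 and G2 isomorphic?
Yes, isomorphic

The graphs are isomorphic.
One valid mapping φ: V(G1) → V(G2): 0→0, 1→6, 2→3, 3→2, 4→7, 5→1, 6→8, 7→5, 8→4

Verify φ preserves adjacency — for each edge of G1, its image is an edge of G2:
  (0,2) → (φ(0),φ(2)) = (0,3) ∈ E(G2) ✓
  (0,4) → (φ(0),φ(4)) = (0,7) ∈ E(G2) ✓
  (0,5) → (φ(0),φ(5)) = (0,1) ∈ E(G2) ✓
  (1,4) → (φ(1),φ(4)) = (6,7) ∈ E(G2) ✓
  (1,7) → (φ(1),φ(7)) = (5,6) ∈ E(G2) ✓
  (1,8) → (φ(1),φ(8)) = (4,6) ∈ E(G2) ✓
  (2,4) → (φ(2),φ(4)) = (3,7) ∈ E(G2) ✓
  (2,5) → (φ(2),φ(5)) = (1,3) ∈ E(G2) ✓
  (2,6) → (φ(2),φ(6)) = (3,8) ∈ E(G2) ✓
  (2,7) → (φ(2),φ(7)) = (3,5) ∈ E(G2) ✓
  (2,8) → (φ(2),φ(8)) = (3,4) ∈ E(G2) ✓
  (3,4) → (φ(3),φ(4)) = (2,7) ∈ E(G2) ✓
  (4,8) → (φ(4),φ(8)) = (4,7) ∈ E(G2) ✓
  (5,6) → (φ(5),φ(6)) = (1,8) ∈ E(G2) ✓
  (5,7) → (φ(5),φ(7)) = (1,5) ∈ E(G2) ✓
  (5,8) → (φ(5),φ(8)) = (1,4) ∈ E(G2) ✓
All 16 edges of G1 map to edges of G2, and |E(G1)| = |E(G2)| = 16, so φ is a bijection on edges as well as vertices. Hence G1 ≅ G2.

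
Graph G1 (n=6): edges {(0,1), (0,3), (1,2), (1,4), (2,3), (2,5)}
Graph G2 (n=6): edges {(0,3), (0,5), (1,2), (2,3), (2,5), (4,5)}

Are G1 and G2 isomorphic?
Yes, isomorphic

The graphs are isomorphic.
One valid mapping φ: V(G1) → V(G2): 0→3, 1→2, 2→5, 3→0, 4→1, 5→4

Verify φ preserves adjacency — for each edge of G1, its image is an edge of G2:
  (0,1) → (φ(0),φ(1)) = (2,3) ∈ E(G2) ✓
  (0,3) → (φ(0),φ(3)) = (0,3) ∈ E(G2) ✓
  (1,2) → (φ(1),φ(2)) = (2,5) ∈ E(G2) ✓
  (1,4) → (φ(1),φ(4)) = (1,2) ∈ E(G2) ✓
  (2,3) → (φ(2),φ(3)) = (0,5) ∈ E(G2) ✓
  (2,5) → (φ(2),φ(5)) = (4,5) ∈ E(G2) ✓
All 6 edges of G1 map to edges of G2, and |E(G1)| = |E(G2)| = 6, so φ is a bijection on edges as well as vertices. Hence G1 ≅ G2.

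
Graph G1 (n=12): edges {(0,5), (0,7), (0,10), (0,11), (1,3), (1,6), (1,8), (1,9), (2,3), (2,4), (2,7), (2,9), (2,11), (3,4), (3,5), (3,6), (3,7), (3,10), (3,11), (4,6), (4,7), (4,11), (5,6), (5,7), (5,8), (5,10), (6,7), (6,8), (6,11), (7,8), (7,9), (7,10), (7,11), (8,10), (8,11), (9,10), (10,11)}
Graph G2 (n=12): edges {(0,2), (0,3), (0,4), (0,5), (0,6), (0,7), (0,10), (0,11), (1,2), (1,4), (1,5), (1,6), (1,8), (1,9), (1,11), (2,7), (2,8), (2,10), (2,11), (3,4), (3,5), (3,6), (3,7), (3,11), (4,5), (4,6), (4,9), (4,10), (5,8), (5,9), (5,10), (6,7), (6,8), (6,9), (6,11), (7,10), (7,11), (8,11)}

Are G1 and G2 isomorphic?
No, not isomorphic

The graphs are NOT isomorphic.

Degrees in G1: deg(0)=4, deg(1)=4, deg(2)=5, deg(3)=8, deg(4)=5, deg(5)=6, deg(6)=7, deg(7)=10, deg(8)=6, deg(9)=4, deg(10)=7, deg(11)=8.
Sorted degree sequence of G1: [10, 8, 8, 7, 7, 6, 6, 5, 5, 4, 4, 4].
Degrees in G2: deg(0)=8, deg(1)=7, deg(2)=6, deg(3)=6, deg(4)=7, deg(5)=7, deg(6)=8, deg(7)=6, deg(8)=5, deg(9)=4, deg(10)=5, deg(11)=7.
Sorted degree sequence of G2: [8, 8, 7, 7, 7, 7, 6, 6, 6, 5, 5, 4].
The (sorted) degree sequence is an isomorphism invariant, so since G1 and G2 have different degree sequences they cannot be isomorphic.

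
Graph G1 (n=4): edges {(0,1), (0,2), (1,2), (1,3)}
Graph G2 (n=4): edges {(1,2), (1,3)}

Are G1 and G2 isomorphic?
No, not isomorphic

The graphs are NOT isomorphic.

Counting edges: G1 has 4 edge(s); G2 has 2 edge(s).
Edge count is an isomorphism invariant (a bijection on vertices induces a bijection on edges), so differing edge counts rule out isomorphism.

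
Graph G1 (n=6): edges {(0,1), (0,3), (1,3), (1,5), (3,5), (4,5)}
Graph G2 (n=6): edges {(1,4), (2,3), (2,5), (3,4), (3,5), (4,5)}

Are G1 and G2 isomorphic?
Yes, isomorphic

The graphs are isomorphic.
One valid mapping φ: V(G1) → V(G2): 0→2, 1→3, 2→0, 3→5, 4→1, 5→4

Verify φ preserves adjacency — for each edge of G1, its image is an edge of G2:
  (0,1) → (φ(0),φ(1)) = (2,3) ∈ E(G2) ✓
  (0,3) → (φ(0),φ(3)) = (2,5) ∈ E(G2) ✓
  (1,3) → (φ(1),φ(3)) = (3,5) ∈ E(G2) ✓
  (1,5) → (φ(1),φ(5)) = (3,4) ∈ E(G2) ✓
  (3,5) → (φ(3),φ(5)) = (4,5) ∈ E(G2) ✓
  (4,5) → (φ(4),φ(5)) = (1,4) ∈ E(G2) ✓
All 6 edges of G1 map to edges of G2, and |E(G1)| = |E(G2)| = 6, so φ is a bijection on edges as well as vertices. Hence G1 ≅ G2.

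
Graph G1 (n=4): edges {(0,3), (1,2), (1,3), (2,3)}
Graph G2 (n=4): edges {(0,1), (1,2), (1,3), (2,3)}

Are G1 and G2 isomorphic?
Yes, isomorphic

The graphs are isomorphic.
One valid mapping φ: V(G1) → V(G2): 0→0, 1→2, 2→3, 3→1

Verify φ preserves adjacency — for each edge of G1, its image is an edge of G2:
  (0,3) → (φ(0),φ(3)) = (0,1) ∈ E(G2) ✓
  (1,2) → (φ(1),φ(2)) = (2,3) ∈ E(G2) ✓
  (1,3) → (φ(1),φ(3)) = (1,2) ∈ E(G2) ✓
  (2,3) → (φ(2),φ(3)) = (1,3) ∈ E(G2) ✓
All 4 edges of G1 map to edges of G2, and |E(G1)| = |E(G2)| = 4, so φ is a bijection on edges as well as vertices. Hence G1 ≅ G2.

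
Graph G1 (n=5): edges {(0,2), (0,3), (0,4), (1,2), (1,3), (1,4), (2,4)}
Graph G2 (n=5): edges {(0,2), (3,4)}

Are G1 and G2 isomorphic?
No, not isomorphic

The graphs are NOT isomorphic.

Degrees in G1: deg(0)=3, deg(1)=3, deg(2)=3, deg(3)=2, deg(4)=3.
Sorted degree sequence of G1: [3, 3, 3, 3, 2].
Degrees in G2: deg(0)=1, deg(1)=0, deg(2)=1, deg(3)=1, deg(4)=1.
Sorted degree sequence of G2: [1, 1, 1, 1, 0].
The (sorted) degree sequence is an isomorphism invariant, so since G1 and G2 have different degree sequences they cannot be isomorphic.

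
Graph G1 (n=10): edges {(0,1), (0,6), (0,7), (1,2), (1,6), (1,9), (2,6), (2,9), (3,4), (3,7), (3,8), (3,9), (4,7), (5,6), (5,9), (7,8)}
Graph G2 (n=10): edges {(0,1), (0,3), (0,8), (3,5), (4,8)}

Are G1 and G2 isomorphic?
No, not isomorphic

The graphs are NOT isomorphic.

Connected components of G1: 1 component(s) with vertex sets [[0, 1, 2, 3, 4, 5, 6, 7, 8, 9]], sizes [10].
Connected components of G2: 5 component(s) with vertex sets [[2], [6], [7], [9], [0, 1, 3, 4, 5, 8]], sizes [1, 1, 1, 1, 6].
The number of connected components (and the multiset of component sizes) is an isomorphism invariant — an isomorphism maps each component of G1 bijectively onto a component of G2. Since G1 has 1 component(s) and G2 has 5, they cannot be isomorphic.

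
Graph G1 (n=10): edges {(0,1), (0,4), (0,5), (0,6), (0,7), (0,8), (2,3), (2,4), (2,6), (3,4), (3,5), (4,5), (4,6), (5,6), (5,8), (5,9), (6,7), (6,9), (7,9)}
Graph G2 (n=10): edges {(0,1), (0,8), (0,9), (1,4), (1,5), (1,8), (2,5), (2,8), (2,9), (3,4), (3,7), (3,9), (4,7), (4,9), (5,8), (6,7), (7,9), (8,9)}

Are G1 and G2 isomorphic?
No, not isomorphic

The graphs are NOT isomorphic.

Degrees in G1: deg(0)=6, deg(1)=1, deg(2)=3, deg(3)=3, deg(4)=5, deg(5)=6, deg(6)=6, deg(7)=3, deg(8)=2, deg(9)=3.
Sorted degree sequence of G1: [6, 6, 6, 5, 3, 3, 3, 3, 2, 1].
Degrees in G2: deg(0)=3, deg(1)=4, deg(2)=3, deg(3)=3, deg(4)=4, deg(5)=3, deg(6)=1, deg(7)=4, deg(8)=5, deg(9)=6.
Sorted degree sequence of G2: [6, 5, 4, 4, 4, 3, 3, 3, 3, 1].
The (sorted) degree sequence is an isomorphism invariant, so since G1 and G2 have different degree sequences they cannot be isomorphic.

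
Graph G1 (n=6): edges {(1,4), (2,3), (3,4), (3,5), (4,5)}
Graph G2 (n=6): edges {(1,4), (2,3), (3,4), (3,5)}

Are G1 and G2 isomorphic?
No, not isomorphic

The graphs are NOT isomorphic.

Counting edges: G1 has 5 edge(s); G2 has 4 edge(s).
Edge count is an isomorphism invariant (a bijection on vertices induces a bijection on edges), so differing edge counts rule out isomorphism.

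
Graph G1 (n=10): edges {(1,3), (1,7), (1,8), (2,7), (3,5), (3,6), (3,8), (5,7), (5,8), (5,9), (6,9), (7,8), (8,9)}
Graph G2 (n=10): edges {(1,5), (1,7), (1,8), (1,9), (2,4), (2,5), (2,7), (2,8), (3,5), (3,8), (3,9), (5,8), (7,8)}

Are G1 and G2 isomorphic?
Yes, isomorphic

The graphs are isomorphic.
One valid mapping φ: V(G1) → V(G2): 0→6, 1→7, 2→4, 3→1, 4→0, 5→5, 6→9, 7→2, 8→8, 9→3

Verify φ preserves adjacency — for each edge of G1, its image is an edge of G2:
  (1,3) → (φ(1),φ(3)) = (1,7) ∈ E(G2) ✓
  (1,7) → (φ(1),φ(7)) = (2,7) ∈ E(G2) ✓
  (1,8) → (φ(1),φ(8)) = (7,8) ∈ E(G2) ✓
  (2,7) → (φ(2),φ(7)) = (2,4) ∈ E(G2) ✓
  (3,5) → (φ(3),φ(5)) = (1,5) ∈ E(G2) ✓
  (3,6) → (φ(3),φ(6)) = (1,9) ∈ E(G2) ✓
  (3,8) → (φ(3),φ(8)) = (1,8) ∈ E(G2) ✓
  (5,7) → (φ(5),φ(7)) = (2,5) ∈ E(G2) ✓
  (5,8) → (φ(5),φ(8)) = (5,8) ∈ E(G2) ✓
  (5,9) → (φ(5),φ(9)) = (3,5) ∈ E(G2) ✓
  (6,9) → (φ(6),φ(9)) = (3,9) ∈ E(G2) ✓
  (7,8) → (φ(7),φ(8)) = (2,8) ∈ E(G2) ✓
  (8,9) → (φ(8),φ(9)) = (3,8) ∈ E(G2) ✓
All 13 edges of G1 map to edges of G2, and |E(G1)| = |E(G2)| = 13, so φ is a bijection on edges as well as vertices. Hence G1 ≅ G2.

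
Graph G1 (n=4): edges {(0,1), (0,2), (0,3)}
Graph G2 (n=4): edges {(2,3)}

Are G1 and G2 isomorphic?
No, not isomorphic

The graphs are NOT isomorphic.

Connected components of G1: 1 component(s) with vertex sets [[0, 1, 2, 3]], sizes [4].
Connected components of G2: 3 component(s) with vertex sets [[0], [1], [2, 3]], sizes [1, 1, 2].
The number of connected components (and the multiset of component sizes) is an isomorphism invariant — an isomorphism maps each component of G1 bijectively onto a component of G2. Since G1 has 1 component(s) and G2 has 3, they cannot be isomorphic.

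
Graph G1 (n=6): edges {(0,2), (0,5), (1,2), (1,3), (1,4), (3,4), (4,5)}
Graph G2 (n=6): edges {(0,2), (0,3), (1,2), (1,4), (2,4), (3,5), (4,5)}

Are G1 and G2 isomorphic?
Yes, isomorphic

The graphs are isomorphic.
One valid mapping φ: V(G1) → V(G2): 0→3, 1→4, 2→5, 3→1, 4→2, 5→0

Verify φ preserves adjacency — for each edge of G1, its image is an edge of G2:
  (0,2) → (φ(0),φ(2)) = (3,5) ∈ E(G2) ✓
  (0,5) → (φ(0),φ(5)) = (0,3) ∈ E(G2) ✓
  (1,2) → (φ(1),φ(2)) = (4,5) ∈ E(G2) ✓
  (1,3) → (φ(1),φ(3)) = (1,4) ∈ E(G2) ✓
  (1,4) → (φ(1),φ(4)) = (2,4) ∈ E(G2) ✓
  (3,4) → (φ(3),φ(4)) = (1,2) ∈ E(G2) ✓
  (4,5) → (φ(4),φ(5)) = (0,2) ∈ E(G2) ✓
All 7 edges of G1 map to edges of G2, and |E(G1)| = |E(G2)| = 7, so φ is a bijection on edges as well as vertices. Hence G1 ≅ G2.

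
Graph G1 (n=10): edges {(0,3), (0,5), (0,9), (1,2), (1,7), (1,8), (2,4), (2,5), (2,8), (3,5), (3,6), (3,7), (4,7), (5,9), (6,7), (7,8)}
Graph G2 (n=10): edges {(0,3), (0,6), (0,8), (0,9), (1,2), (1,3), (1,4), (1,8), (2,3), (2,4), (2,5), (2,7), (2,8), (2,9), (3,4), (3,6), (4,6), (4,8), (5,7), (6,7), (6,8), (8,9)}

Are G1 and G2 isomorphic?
No, not isomorphic

The graphs are NOT isomorphic.

Counting triangles (3-cliques): G1 has 5, G2 has 14.
Triangle count is an isomorphism invariant, so differing triangle counts rule out isomorphism.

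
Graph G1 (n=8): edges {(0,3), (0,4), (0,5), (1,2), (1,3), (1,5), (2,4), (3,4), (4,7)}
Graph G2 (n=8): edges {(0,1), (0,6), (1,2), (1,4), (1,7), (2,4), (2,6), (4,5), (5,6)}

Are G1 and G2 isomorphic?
Yes, isomorphic

The graphs are isomorphic.
One valid mapping φ: V(G1) → V(G2): 0→4, 1→6, 2→0, 3→2, 4→1, 5→5, 6→3, 7→7

Verify φ preserves adjacency — for each edge of G1, its image is an edge of G2:
  (0,3) → (φ(0),φ(3)) = (2,4) ∈ E(G2) ✓
  (0,4) → (φ(0),φ(4)) = (1,4) ∈ E(G2) ✓
  (0,5) → (φ(0),φ(5)) = (4,5) ∈ E(G2) ✓
  (1,2) → (φ(1),φ(2)) = (0,6) ∈ E(G2) ✓
  (1,3) → (φ(1),φ(3)) = (2,6) ∈ E(G2) ✓
  (1,5) → (φ(1),φ(5)) = (5,6) ∈ E(G2) ✓
  (2,4) → (φ(2),φ(4)) = (0,1) ∈ E(G2) ✓
  (3,4) → (φ(3),φ(4)) = (1,2) ∈ E(G2) ✓
  (4,7) → (φ(4),φ(7)) = (1,7) ∈ E(G2) ✓
All 9 edges of G1 map to edges of G2, and |E(G1)| = |E(G2)| = 9, so φ is a bijection on edges as well as vertices. Hence G1 ≅ G2.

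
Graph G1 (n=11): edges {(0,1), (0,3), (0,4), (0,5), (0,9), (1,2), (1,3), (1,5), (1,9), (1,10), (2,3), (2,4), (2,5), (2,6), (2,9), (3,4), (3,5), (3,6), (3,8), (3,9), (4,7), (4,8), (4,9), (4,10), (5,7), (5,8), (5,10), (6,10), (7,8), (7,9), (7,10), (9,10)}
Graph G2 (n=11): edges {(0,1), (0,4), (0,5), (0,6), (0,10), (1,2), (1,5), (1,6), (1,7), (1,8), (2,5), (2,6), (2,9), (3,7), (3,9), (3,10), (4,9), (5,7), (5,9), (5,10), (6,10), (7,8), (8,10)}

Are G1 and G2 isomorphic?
No, not isomorphic

The graphs are NOT isomorphic.

Degrees in G1: deg(0)=5, deg(1)=6, deg(2)=6, deg(3)=8, deg(4)=7, deg(5)=7, deg(6)=3, deg(7)=5, deg(8)=4, deg(9)=7, deg(10)=6.
Sorted degree sequence of G1: [8, 7, 7, 7, 6, 6, 6, 5, 5, 4, 3].
Degrees in G2: deg(0)=5, deg(1)=6, deg(2)=4, deg(3)=3, deg(4)=2, deg(5)=6, deg(6)=4, deg(7)=4, deg(8)=3, deg(9)=4, deg(10)=5.
Sorted degree sequence of G2: [6, 6, 5, 5, 4, 4, 4, 4, 3, 3, 2].
The (sorted) degree sequence is an isomorphism invariant, so since G1 and G2 have different degree sequences they cannot be isomorphic.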